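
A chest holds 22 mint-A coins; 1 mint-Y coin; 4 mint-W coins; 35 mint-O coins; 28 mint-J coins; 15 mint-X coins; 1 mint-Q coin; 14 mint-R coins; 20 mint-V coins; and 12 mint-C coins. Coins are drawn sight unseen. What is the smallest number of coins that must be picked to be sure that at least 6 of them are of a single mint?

42

The 10 mints are the holes; the coins drawn are the pigeons.
To avoid 6 of any one mint, the worst case takes at most 5 of each mint, or every coin of a mint that has fewer than 5.
That gives 5 + 1 + 4 + 5 + 5 + 5 + 1 + 5 + 5 + 5 = 41 coins with no mint reaching 6.
The next coin forces some mint to 6, so 41 + 1 = 42.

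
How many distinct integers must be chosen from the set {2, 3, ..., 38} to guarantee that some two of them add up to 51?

Two chosen integers sum to 51 exactly when both halves of some pair {x, 51−x} with 13 ≤ x ≤ 51−x ≤ 38 are chosen — 13 such pairs.
The remaining 11 elements (those with no distinct partner in range) can never complete a 51-sum, so the worst case takes all of them and one from each pair: 11 + 13 = 24.
By pigeonhole, the 25th integer has to be the second member of some pair, so 24 + 1 = 25.

25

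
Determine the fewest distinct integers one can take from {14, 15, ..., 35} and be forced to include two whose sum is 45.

A set avoiding the sum 45 can contain at most one of each pair {x, 45−x}, plus the 4 elements whose complement lies outside the range.
The integers 23, …, 35 (13 of them) are such a set: any two sum to at least 23+24 = 47 > 45.
Pigeonhole: any 14th integer completes one of the 9 pairs, so 14 choices force a sum of 45.

14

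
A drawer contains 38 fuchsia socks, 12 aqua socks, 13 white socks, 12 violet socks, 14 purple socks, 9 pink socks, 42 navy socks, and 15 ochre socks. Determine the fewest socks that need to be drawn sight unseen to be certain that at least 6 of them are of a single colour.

An adversary could hand out at most 5 socks per colour: 5 + 5 + 5 + 5 + 5 + 5 + 5 + 5 = 40 socks and still no colour has 6.
Pigeonhole: one more sock lands in a colour already at 5, so 41 draws are enough and 40 are not.

41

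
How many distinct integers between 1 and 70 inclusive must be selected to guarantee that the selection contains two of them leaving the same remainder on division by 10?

By pigeonhole, the 10 residue classes mod 10 are the pigeonholes.
With 10 integers one could put 1 in each residue class and have no class reach 2.
The 11th integer pushes some class to 2, so 10·1 + 1 = 11.

11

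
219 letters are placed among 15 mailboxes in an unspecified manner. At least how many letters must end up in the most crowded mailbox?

The 15 mailboxes are the holes and the 219 letters are the pigeons.
If every mailbox held at most 14 letters, the total would be at most 15 × 14 = 210, which is less than 219.
So some mailbox holds at least ⌈219/15⌉ = 15 letters.

15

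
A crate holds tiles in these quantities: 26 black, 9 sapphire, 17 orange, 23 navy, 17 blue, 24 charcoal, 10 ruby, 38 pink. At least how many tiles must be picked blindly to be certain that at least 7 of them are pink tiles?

In the worst case for collecting pink tiles, every non-pink tile comes out first.
There are 26 + 9 + 17 + 23 + 17 + 24 + 10 = 126 non-pink tiles altogether.
After those, each further tile must be pink, so 126 + 7 = 133 draws guarantee 7 pink tiles.

133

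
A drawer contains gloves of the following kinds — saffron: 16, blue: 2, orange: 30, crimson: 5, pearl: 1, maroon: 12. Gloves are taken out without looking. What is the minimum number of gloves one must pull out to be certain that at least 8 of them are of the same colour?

An adversary could hand out at most 7 gloves per colour (blue, crimson, pearl run out sooner): 7 + 2 + 7 + 5 + 1 + 7 = 29 gloves and still no colour has 8.
By the pigeonhole principle, one more glove lands in a colour already at 7, so 30 draws are enough and 29 are not.

30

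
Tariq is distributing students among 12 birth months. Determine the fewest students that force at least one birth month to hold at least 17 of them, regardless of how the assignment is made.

With 192 students one could put exactly 16 in each of the 12 birth months, and no birth month would reach 17.
One more student must land in a birth month that already has 16, giving it 17.
So 12 × 16 + 1 = 193 students are required.

193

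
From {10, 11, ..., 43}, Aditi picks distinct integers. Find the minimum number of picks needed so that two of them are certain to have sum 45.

Group the elements by complementary pair {x, 45−x}: {10,35}, {11,34}, {12,33}, …, giving 13 two-element pairs and 8 integers whose partner 45−x falls outside [10,43].
By the pigeonhole principle, treating each of those 21 groups as a pigeonhole, one can pick one integer per group — 21 integers — with no two summing to 45.
The 22nd integer lands in an occupied pair, forcing a sum of 45.

22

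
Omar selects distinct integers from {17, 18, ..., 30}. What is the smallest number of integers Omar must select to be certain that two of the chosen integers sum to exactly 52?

11

Two chosen integers sum to 52 exactly when both halves of some pair {x, 52−x} with 22 ≤ x ≤ 52−x ≤ 30 are chosen — 4 such pairs.
The remaining 6 elements (those with no distinct partner in range) can never complete a 52-sum, so the worst case takes all of them and one from each pair: 6 + 4 = 10.
By pigeonhole, the 11th integer has to be the second member of some pair, so 10 + 1 = 11.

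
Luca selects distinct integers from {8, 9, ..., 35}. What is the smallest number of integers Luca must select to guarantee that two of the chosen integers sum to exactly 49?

18

A set avoiding the sum 49 can contain at most one of each pair {x, 49−x}, plus the 6 elements whose complement lies outside the range.
The integers 8, …, 24 (17 of them) are such a set: any two sum to at least 8+9 = 17 and at most 23+24 = 47 < 49.
By pigeonhole, any 18th integer completes one of the 11 pairs, so 18 choices force a sum of 49.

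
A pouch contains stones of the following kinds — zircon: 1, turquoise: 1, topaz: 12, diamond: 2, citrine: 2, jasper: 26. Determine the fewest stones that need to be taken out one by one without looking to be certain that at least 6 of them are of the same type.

17

An adversary could hand out at most 5 stones per type (4 types run out sooner): 1 + 1 + 5 + 2 + 2 + 5 = 16 stones and still no type has 6.
By pigeonhole, one more stone lands in a type already at 5, so 17 draws are enough and 16 are not.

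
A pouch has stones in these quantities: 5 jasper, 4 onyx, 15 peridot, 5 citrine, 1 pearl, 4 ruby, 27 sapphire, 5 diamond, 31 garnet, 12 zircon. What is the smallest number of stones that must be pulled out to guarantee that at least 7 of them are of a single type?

49

By the pigeonhole principle, the 10 types are the holes; the stones drawn are the pigeons.
To avoid 7 of any one type, the worst case takes at most 6 of each type, or every stone of a type that has fewer than 6.
That gives 5 + 4 + 6 + 5 + 1 + 4 + 6 + 5 + 6 + 6 = 48 stones with no type reaching 7.
The next stone forces some type to 7, so 48 + 1 = 49.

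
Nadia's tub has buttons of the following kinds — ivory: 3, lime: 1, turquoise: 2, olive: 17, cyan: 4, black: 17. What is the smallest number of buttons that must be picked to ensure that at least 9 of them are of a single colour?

By the pigeonhole principle, the 6 colours are the holes; the buttons drawn are the pigeons.
To avoid 9 of any one colour, the worst case takes at most 8 of each colour, or every button of a colour that has fewer than 8.
That gives 3 + 1 + 2 + 8 + 4 + 8 = 26 buttons with no colour reaching 9.
The next button forces some colour to 9, so 26 + 1 = 27.

27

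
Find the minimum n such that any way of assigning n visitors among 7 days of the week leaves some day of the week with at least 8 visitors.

With 49 visitors one could put exactly 7 in each of the 7 days of the week, and no day of the week would reach 8.
By the pigeonhole principle, one more visitor must land in a day of the week that already has 7, giving it 8.
So 7 × 7 + 1 = 50 visitors are required.

50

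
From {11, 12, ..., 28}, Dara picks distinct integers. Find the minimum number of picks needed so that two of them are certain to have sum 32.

Two chosen integers sum to 32 exactly when both halves of some pair {x, 32−x} with 11 ≤ x ≤ 32−x ≤ 21 are chosen — 5 such pairs.
The remaining 8 elements (those with no distinct partner in range) can never complete a 32-sum, so the worst case takes all of them and one from each pair: 8 + 5 = 13.
By the pigeonhole principle, the 14th integer has to be the second member of some pair, so 13 + 1 = 14.

14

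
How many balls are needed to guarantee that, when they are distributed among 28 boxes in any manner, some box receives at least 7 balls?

With 168 balls one could put exactly 6 in each of the 28 boxes, and no box would reach 7.
One more ball must land in a box that already has 6, giving it 7.
So 28 × 6 + 1 = 169 balls are required.

169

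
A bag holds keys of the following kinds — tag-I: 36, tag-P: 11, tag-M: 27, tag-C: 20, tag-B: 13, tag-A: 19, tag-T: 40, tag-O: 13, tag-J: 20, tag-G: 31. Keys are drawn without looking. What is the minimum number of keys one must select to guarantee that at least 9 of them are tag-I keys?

203

In the worst case for collecting tag-I keys, every non-tag-I key comes out first.
There are 11 + 27 + 20 + 13 + 19 + 40 + 13 + 20 + 31 = 194 non-tag-I keys altogether.
After those, each further key must be tag-I, so 194 + 9 = 203 draws guarantee 9 tag-I keys.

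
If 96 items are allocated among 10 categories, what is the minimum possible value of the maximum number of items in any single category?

10

The 10 categories are the holes and the 96 items are the pigeons.
If every category held at most 9 items, the total would be at most 10 × 9 = 90, which is less than 96.
So some category holds at least ⌈96/10⌉ = 10 items.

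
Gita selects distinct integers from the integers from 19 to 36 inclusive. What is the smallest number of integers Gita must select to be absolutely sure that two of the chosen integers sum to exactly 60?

A set avoiding the sum 60 can contain at most one of each pair {x, 60−x}, plus the 6 elements whose complement lies outside the range or equal to its own complement.
The integers 19, …, 30 (12 of them) are such a set: any two sum to at least 19+20 = 39 and at most 29+30 = 59 < 60.
Any 13th integer completes one of the 6 pairs, so 13 choices force a sum of 60.

13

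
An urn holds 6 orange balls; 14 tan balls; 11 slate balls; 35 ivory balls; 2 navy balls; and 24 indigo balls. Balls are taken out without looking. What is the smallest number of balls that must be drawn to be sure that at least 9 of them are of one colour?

By the pigeonhole principle, the 6 colours are the holes; the balls drawn are the pigeons.
To avoid 9 of any one colour, the worst case takes at most 8 of each colour, or every ball of a colour that has fewer than 8.
That gives 6 + 8 + 8 + 8 + 2 + 8 = 40 balls with no colour reaching 9.
The next ball forces some colour to 9, so 40 + 1 = 41.

41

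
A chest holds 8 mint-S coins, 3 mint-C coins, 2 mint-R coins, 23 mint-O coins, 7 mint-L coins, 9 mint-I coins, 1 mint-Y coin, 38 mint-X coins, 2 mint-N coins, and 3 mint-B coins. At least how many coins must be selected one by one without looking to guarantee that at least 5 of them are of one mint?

Pigeonhole: put each drawn coin into a box by mint. The largest draw with every box below 5 takes min(count, 4) from each mint; mints with fewer than 4 contribute all they have.
Σ min(cᵢ, 4) = 4 + 3 + 2 + 4 + 4 + 4 + 1 + 4 + 2 + 3 = 31.
Draw number 31 + 1 = 32 must push one box to 5.

32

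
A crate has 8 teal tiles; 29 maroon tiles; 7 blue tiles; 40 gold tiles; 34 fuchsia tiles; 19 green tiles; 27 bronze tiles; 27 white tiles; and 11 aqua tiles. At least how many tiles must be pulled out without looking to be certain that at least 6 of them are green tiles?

In the worst case for collecting green tiles, every non-green tile comes out first.
There are 8 + 29 + 7 + 40 + 34 + 27 + 27 + 11 = 183 non-green tiles altogether.
After those, each further tile must be green, so 183 + 6 = 189 draws guarantee 6 green tiles.

189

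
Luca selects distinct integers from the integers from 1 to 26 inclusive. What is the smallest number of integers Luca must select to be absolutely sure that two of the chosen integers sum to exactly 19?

A set avoiding the sum 19 can contain at most one of each pair {x, 19−x}, plus the 8 elements whose complement lies outside the range.
The integers 10, …, 26 (17 of them) are such a set: any two sum to at least 10+11 = 21 > 19.
Any 18th integer completes one of the 9 pairs, so 18 choices force a sum of 19.

18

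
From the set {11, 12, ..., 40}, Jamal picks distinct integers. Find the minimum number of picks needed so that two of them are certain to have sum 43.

20

A set avoiding the sum 43 can contain at most one of each pair {x, 43−x}, plus the 8 elements whose complement lies outside the range.
The integers 22, …, 40 (19 of them) are such a set: any two sum to at least 22+23 = 45 > 43.
Any 20th integer completes one of the 11 pairs, so 20 choices force a sum of 43.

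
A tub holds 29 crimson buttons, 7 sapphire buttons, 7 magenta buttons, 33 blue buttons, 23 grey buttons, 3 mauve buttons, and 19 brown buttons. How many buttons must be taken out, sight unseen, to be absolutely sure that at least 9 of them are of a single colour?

Put each drawn button into a box by colour. The largest draw with every box below 9 takes min(count, 8) from each colour; colours with fewer than 8 contribute all they have.
Σ min(cᵢ, 8) = 8 + 7 + 7 + 8 + 8 + 3 + 8 = 49.
Draw number 49 + 1 = 50 must push one box to 9.

50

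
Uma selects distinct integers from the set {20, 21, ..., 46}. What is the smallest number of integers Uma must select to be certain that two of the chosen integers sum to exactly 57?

19

Two chosen integers sum to 57 exactly when both halves of some pair {x, 57−x} with 20 ≤ x ≤ 57−x ≤ 37 are chosen — 9 such pairs.
The remaining 9 elements (those with no distinct partner in range) can never complete a 57-sum, so the worst case takes all of them and one from each pair: 9 + 9 = 18.
The 19th integer has to be the second member of some pair, so 18 + 1 = 19.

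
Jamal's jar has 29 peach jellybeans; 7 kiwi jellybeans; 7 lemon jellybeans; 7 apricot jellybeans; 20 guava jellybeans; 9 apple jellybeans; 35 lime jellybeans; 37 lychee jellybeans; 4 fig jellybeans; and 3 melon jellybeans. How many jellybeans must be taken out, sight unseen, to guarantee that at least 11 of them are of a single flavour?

78

An adversary could hand out at most 10 jellybeans per flavour (6 flavours run out sooner): 10 + 7 + 7 + 7 + 10 + 9 + 10 + 10 + 4 + 3 = 77 jellybeans and still no flavour has 11.
One more jellybean lands in a flavour already at 10, so 78 draws are enough and 77 are not.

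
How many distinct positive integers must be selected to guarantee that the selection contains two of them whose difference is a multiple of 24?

Integers whose pairwise differences are multiples of 24 are exactly those sharing a remainder mod 24. By pigeonhole, the 24 residue classes mod 24 are the pigeonholes.
With 24 integers one could put 1 in each residue class and have no class reach 2.
The 25th integer pushes some class to 2, so 24·1 + 1 = 25.

25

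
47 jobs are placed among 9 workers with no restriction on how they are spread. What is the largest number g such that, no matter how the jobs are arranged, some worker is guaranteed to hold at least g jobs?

The 9 workers are the holes and the 47 jobs are the pigeons.
If every worker held at most 5 jobs, the total would be at most 9 × 5 = 45, which is less than 47.
So some worker holds at least ⌈47/9⌉ = 6 jobs.

6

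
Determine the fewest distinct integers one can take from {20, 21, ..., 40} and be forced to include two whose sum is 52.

A set avoiding the sum 52 can contain at most one of each pair {x, 52−x}, plus the 9 elements whose complement lies outside the range or equal to its own complement.
The integers 26, …, 40 (15 of them) are such a set: any two sum to at least 26+27 = 53 > 52.
Any 16th integer completes one of the 6 pairs, so 16 choices force a sum of 52.

16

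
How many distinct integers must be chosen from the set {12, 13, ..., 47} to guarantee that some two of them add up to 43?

A set avoiding the sum 43 can contain at most one of each pair {x, 43−x}, plus the 16 elements whose complement lies outside the range.
The integers 22, …, 47 (26 of them) are such a set: any two sum to at least 22+23 = 45 > 43.
Any 27th integer completes one of the 10 pairs, so 27 choices force a sum of 43.

27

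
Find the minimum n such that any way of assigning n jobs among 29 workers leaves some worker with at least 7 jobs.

175

With 174 jobs one could put exactly 6 in each of the 29 workers, and no worker would reach 7.
By pigeonhole, one more job must land in a worker that already has 6, giving it 7.
So 29 × 6 + 1 = 175 jobs are required.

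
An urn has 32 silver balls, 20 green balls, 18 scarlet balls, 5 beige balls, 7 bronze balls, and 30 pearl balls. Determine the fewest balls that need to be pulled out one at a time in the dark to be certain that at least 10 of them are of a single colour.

49

The 6 colours are the holes; the balls drawn are the pigeons.
To avoid 10 of any one colour, the worst case takes at most 9 of each colour, or every ball of a colour that has fewer than 9.
That gives 9 + 9 + 9 + 5 + 7 + 9 = 48 balls with no colour reaching 10.
The next ball forces some colour to 10, so 48 + 1 = 49.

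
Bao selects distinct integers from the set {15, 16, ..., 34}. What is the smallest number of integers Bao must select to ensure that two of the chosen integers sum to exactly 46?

A set avoiding the sum 46 can contain at most one of each pair {x, 46−x}, plus the 4 elements whose complement lies outside the range or equal to its own complement.
The integers 23, …, 34 (12 of them) are such a set: any two sum to at least 23+24 = 47 > 46.
By pigeonhole, any 13th integer completes one of the 8 pairs, so 13 choices force a sum of 46.

13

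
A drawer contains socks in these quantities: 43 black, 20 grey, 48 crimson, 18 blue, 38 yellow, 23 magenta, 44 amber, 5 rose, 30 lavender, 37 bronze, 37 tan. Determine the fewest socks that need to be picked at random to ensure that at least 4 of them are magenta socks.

324

In the worst case for collecting magenta socks, every non-magenta sock comes out first.
There are 43 + 20 + 48 + 18 + 38 + 44 + 5 + 30 + 37 + 37 = 320 non-magenta socks altogether.
After those, each further sock must be magenta, so 320 + 4 = 324 draws guarantee 4 magenta socks.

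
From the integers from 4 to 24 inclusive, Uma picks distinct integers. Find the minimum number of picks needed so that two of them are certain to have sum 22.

15

Two chosen integers sum to 22 exactly when both halves of some pair {x, 22−x} with 4 ≤ x ≤ 22−x ≤ 18 are chosen — 7 such pairs.
The remaining 7 elements (those with no distinct partner in range) can never complete a 22-sum, so the worst case takes all of them and one from each pair: 7 + 7 = 14.
By the pigeonhole principle, the 15th integer has to be the second member of some pair, so 14 + 1 = 15.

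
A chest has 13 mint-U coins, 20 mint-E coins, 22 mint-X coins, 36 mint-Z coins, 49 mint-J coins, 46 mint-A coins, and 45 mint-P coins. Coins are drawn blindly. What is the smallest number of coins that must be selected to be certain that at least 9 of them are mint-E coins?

In the worst case for collecting mint-E coins, every non-mint-E coin comes out first.
There are 13 + 22 + 36 + 49 + 46 + 45 = 211 non-mint-E coins altogether.
After those, each further coin must be mint-E, so 211 + 9 = 220 draws guarantee 9 mint-E coins.

220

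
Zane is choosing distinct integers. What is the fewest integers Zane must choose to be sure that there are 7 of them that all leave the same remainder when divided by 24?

145

The 24 residue classes mod 24 are the pigeonholes.
With 144 integers one could put 6 in each residue class and have no class reach 7.
The 145th integer pushes some class to 7, so 24·6 + 1 = 145.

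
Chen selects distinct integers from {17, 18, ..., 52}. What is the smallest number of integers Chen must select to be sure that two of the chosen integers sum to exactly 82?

26

Group the elements by complementary pair {x, 82−x}: {30,52}, {31,51}, {32,50}, …, giving 11 two-element pairs, the single value 41 (it cannot pair with itself since the integers are distinct), and 13 integers whose partner 82−x falls outside [17,52].
Treating each of those 25 groups as a pigeonhole, one can pick one integer per group — 25 integers — with no two summing to 82.
The 26th integer lands in an occupied pair, forcing a sum of 82.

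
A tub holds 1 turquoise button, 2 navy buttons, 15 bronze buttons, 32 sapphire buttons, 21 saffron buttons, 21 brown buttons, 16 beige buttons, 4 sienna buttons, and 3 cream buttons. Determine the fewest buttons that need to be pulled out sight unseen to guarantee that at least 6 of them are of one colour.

An adversary could hand out at most 5 buttons per colour (4 colours run out sooner): 1 + 2 + 5 + 5 + 5 + 5 + 5 + 4 + 3 = 35 buttons and still no colour has 6.
One more button lands in a colour already at 5, so 36 draws are enough and 35 are not.

36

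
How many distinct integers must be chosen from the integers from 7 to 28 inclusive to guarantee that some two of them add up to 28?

Group the elements by complementary pair {x, 28−x}: {7,21}, {8,20}, {9,19}, …, giving 7 two-element pairs, the single value 14 (it cannot pair with itself since the integers are distinct), and 7 integers whose partner 28−x falls outside [7,28].
By the pigeonhole principle, treating each of those 15 groups as a pigeonhole, one can pick one integer per group — 15 integers — with no two summing to 28.
The 16th integer lands in an occupied pair, forcing a sum of 28.

16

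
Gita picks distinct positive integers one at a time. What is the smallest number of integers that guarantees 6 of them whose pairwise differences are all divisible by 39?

Integers whose pairwise differences are multiples of 39 are exactly those sharing a remainder mod 39. Pigeonhole: the 39 residue classes mod 39 are the pigeonholes.
With 195 integers one could put 5 in each residue class and have no class reach 6.
The 196th integer pushes some class to 6, so 39·5 + 1 = 196.

196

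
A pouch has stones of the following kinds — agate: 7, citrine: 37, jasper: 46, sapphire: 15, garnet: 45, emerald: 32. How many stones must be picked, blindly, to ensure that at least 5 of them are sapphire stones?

In the worst case for collecting sapphire stones, every non-sapphire stone comes out first.
There are 7 + 37 + 46 + 45 + 32 = 167 non-sapphire stones altogether.
After those, each further stone must be sapphire, so 167 + 5 = 172 draws guarantee 5 sapphire stones.

172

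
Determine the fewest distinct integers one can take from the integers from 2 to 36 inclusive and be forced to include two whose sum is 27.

A set avoiding the sum 27 can contain at most one of each pair {x, 27−x}, plus the 11 elements whose complement lies outside the range.
The integers 14, …, 36 (23 of them) are such a set: any two sum to at least 14+15 = 29 > 27.
By pigeonhole, any 24th integer completes one of the 12 pairs, so 24 choices force a sum of 27.

24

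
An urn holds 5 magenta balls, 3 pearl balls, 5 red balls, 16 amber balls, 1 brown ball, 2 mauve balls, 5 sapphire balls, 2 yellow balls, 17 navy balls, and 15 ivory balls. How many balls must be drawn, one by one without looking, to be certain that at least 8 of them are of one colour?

Put each drawn ball into a box by colour. The largest draw with every box below 8 takes min(count, 7) from each colour; colours with fewer than 7 contribute all they have.
Σ min(cᵢ, 7) = 5 + 3 + 5 + 7 + 1 + 2 + 5 + 2 + 7 + 7 = 44.
Draw number 44 + 1 = 45 must push one box to 8.

45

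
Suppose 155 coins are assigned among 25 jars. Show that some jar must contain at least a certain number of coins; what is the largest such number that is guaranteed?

Pigeonhole: the 25 jars are the holes and the 155 coins are the pigeons.
If every jar held at most 6 coins, the total would be at most 25 × 6 = 150, which is less than 155.
So some jar holds at least ⌈155/25⌉ = 7 coins.

7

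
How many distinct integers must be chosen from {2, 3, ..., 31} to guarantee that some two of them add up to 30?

18

Group the elements by complementary pair {x, 30−x}: {2,28}, {3,27}, {4,26}, …, giving 13 two-element pairs, the single value 15 (it cannot pair with itself since the integers are distinct), and 3 integers whose partner 30−x falls outside [2,31].
Treating each of those 17 groups as a pigeonhole, one can pick one integer per group — 17 integers — with no two summing to 30.
The 18th integer lands in an occupied pair, forcing a sum of 30.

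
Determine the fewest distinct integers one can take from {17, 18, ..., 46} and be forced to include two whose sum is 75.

22

Two chosen integers sum to 75 exactly when both halves of some pair {x, 75−x} with 29 ≤ x ≤ 75−x ≤ 46 are chosen — 9 such pairs.
The remaining 12 elements (those with no distinct partner in range) can never complete a 75-sum, so the worst case takes all of them and one from each pair: 12 + 9 = 21.
By the pigeonhole principle, the 22nd integer has to be the second member of some pair, so 21 + 1 = 22.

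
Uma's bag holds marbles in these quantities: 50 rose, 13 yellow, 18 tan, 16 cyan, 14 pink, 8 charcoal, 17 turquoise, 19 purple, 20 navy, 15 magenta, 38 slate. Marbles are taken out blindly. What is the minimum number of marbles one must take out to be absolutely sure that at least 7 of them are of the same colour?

Pigeonhole: put each drawn marble into a box by colour. The largest draw with every box below 7 takes min(count, 6) from each colour.
Σ min(cᵢ, 6) = 6 + 6 + 6 + 6 + 6 + 6 + 6 + 6 + 6 + 6 + 6 = 66.
Draw number 66 + 1 = 67 must push one box to 7.

67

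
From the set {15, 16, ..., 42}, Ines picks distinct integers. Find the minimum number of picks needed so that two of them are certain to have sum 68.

A set avoiding the sum 68 can contain at most one of each pair {x, 68−x}, plus the 12 elements whose complement lies outside the range or equal to its own complement.
The integers 15, …, 34 (20 of them) are such a set: any two sum to at least 15+16 = 31 and at most 33+34 = 67 < 68.
By the pigeonhole principle, any 21st integer completes one of the 8 pairs, so 21 choices force a sum of 68.

21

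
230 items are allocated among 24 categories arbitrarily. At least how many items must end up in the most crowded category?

10

By pigeonhole, the 24 categories are the holes and the 230 items are the pigeons.
If every category held at most 9 items, the total would be at most 24 × 9 = 216, which is less than 230.
So some category holds at least ⌈230/24⌉ = 10 items.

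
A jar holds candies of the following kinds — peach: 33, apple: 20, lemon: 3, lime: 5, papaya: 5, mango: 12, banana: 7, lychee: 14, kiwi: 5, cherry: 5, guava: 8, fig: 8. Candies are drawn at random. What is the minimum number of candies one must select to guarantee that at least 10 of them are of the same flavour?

83

Put each drawn candy into a box by flavour. The largest draw with every box below 10 takes min(count, 9) from each flavour; flavours with fewer than 9 contribute all they have.
Σ min(cᵢ, 9) = 9 + 9 + 3 + 5 + 5 + 9 + 7 + 9 + 5 + 5 + 8 + 8 = 82.
Draw number 82 + 1 = 83 must push one box to 10.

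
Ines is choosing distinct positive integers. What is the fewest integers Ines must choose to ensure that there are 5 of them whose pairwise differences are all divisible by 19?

77

Integers whose pairwise differences are multiples of 19 are exactly those sharing a remainder mod 19. By the pigeonhole principle, the 19 residue classes mod 19 are the pigeonholes.
With 76 integers one could put 4 in each residue class and have no class reach 5.
The 77th integer pushes some class to 5, so 19·4 + 1 = 77.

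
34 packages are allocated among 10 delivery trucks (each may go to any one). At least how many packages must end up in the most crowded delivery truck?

Pigeonhole: the 10 delivery trucks are the holes and the 34 packages are the pigeons.
If every delivery truck held at most 3 packages, the total would be at most 10 × 3 = 30, which is less than 34.
So some delivery truck holds at least ⌈34/10⌉ = 4 packages.

4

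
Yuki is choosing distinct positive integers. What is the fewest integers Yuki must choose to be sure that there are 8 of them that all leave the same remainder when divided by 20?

The 20 residue classes mod 20 are the pigeonholes.
With 140 integers one could put 7 in each residue class and have no class reach 8.
The 141st integer pushes some class to 8, so 20·7 + 1 = 141.

141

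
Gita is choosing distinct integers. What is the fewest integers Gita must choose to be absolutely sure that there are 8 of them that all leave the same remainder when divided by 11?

78

The 11 residue classes mod 11 are the pigeonholes.
With 77 integers one could put 7 in each residue class and have no class reach 8.
The 78th integer pushes some class to 8, so 11·7 + 1 = 78.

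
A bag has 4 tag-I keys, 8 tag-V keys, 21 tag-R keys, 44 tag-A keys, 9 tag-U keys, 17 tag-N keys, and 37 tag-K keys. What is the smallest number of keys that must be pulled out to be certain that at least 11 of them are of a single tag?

By pigeonhole, the 7 tags are the holes; the keys drawn are the pigeons.
To avoid 11 of any one tag, the worst case takes at most 10 of each tag, or every key of a tag that has fewer than 10.
That gives 4 + 8 + 10 + 10 + 9 + 10 + 10 = 61 keys with no tag reaching 11.
The next key forces some tag to 11, so 61 + 1 = 62.

62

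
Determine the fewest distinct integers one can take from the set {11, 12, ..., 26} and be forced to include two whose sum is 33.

11

A set avoiding the sum 33 can contain at most one of each pair {x, 33−x}, plus the 4 elements whose complement lies outside the range.
The integers 17, …, 26 (10 of them) are such a set: any two sum to at least 17+18 = 35 > 33.
Any 11th integer completes one of the 6 pairs, so 11 choices force a sum of 33.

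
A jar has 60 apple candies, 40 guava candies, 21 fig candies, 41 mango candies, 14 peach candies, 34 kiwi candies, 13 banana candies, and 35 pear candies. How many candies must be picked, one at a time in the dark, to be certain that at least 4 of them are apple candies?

202

In the worst case for collecting apple candies, every non-apple candy comes out first.
There are 40 + 21 + 41 + 14 + 34 + 13 + 35 = 198 non-apple candies altogether.
After those, each further candy must be apple, so 198 + 4 = 202 draws guarantee 4 apple candies.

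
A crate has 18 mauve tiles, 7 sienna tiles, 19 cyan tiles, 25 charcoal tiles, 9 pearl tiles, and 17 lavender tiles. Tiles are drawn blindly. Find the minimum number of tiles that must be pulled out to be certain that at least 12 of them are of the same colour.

61

An adversary could hand out at most 11 tiles per colour (sienna, pearl run out sooner): 11 + 7 + 11 + 11 + 9 + 11 = 60 tiles and still no colour has 12.
By pigeonhole, one more tile lands in a colour already at 11, so 61 draws are enough and 60 are not.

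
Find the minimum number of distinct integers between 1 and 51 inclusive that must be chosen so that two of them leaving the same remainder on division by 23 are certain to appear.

The 23 residue classes mod 23 are the pigeonholes.
With 23 integers one could put 1 in each residue class and have no class reach 2.
The 24th integer pushes some class to 2, so 23·1 + 1 = 24.

24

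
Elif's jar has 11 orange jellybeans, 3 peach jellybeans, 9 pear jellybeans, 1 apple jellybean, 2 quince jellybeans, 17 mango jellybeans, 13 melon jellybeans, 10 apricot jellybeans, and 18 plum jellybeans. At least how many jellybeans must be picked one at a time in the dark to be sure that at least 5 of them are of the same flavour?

31

Pigeonhole: put each drawn jellybean into a box by flavour. The largest draw with every box below 5 takes min(count, 4) from each flavour; flavours with fewer than 4 contribute all they have.
Σ min(cᵢ, 4) = 4 + 3 + 4 + 1 + 2 + 4 + 4 + 4 + 4 = 30.
Draw number 30 + 1 = 31 must push one box to 5.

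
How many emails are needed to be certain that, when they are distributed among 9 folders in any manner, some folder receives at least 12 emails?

100

With 99 emails one could put exactly 11 in each of the 9 folders, and no folder would reach 12.
By the pigeonhole principle, one more email must land in a folder that already has 11, giving it 12.
So 9 × 11 + 1 = 100 emails are required.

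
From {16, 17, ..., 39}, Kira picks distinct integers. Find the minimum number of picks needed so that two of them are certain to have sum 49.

Two chosen integers sum to 49 exactly when both halves of some pair {x, 49−x} with 16 ≤ x ≤ 49−x ≤ 33 are chosen — 9 such pairs.
The remaining 6 elements (those with no distinct partner in range) can never complete a 49-sum, so the worst case takes all of them and one from each pair: 6 + 9 = 15.
The 16th integer has to be the second member of some pair, so 15 + 1 = 16.

16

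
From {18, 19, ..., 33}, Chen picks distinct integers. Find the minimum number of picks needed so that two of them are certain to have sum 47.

A set avoiding the sum 47 can contain at most one of each pair {x, 47−x}, plus the 4 elements whose complement lies outside the range.
The integers 24, …, 33 (10 of them) are such a set: any two sum to at least 24+25 = 49 > 47.
By the pigeonhole principle, any 11th integer completes one of the 6 pairs, so 11 choices force a sum of 47.

11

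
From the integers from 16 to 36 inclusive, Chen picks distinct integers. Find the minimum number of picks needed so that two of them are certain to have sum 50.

Two chosen integers sum to 50 exactly when both halves of some pair {x, 50−x} with 16 ≤ x ≤ 50−x ≤ 34 are chosen — 9 such pairs.
The remaining 3 elements (those with no distinct partner in range) can never complete a 50-sum, so the worst case takes all of them and one from each pair: 3 + 9 = 12.
By the pigeonhole principle, the 13th integer has to be the second member of some pair, so 12 + 1 = 13.

13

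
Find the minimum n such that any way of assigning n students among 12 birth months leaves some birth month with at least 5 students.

With 48 students one could put exactly 4 in each of the 12 birth months, and no birth month would reach 5.
By the pigeonhole principle, one more student must land in a birth month that already has 4, giving it 5.
So 12 × 4 + 1 = 49 students are required.

49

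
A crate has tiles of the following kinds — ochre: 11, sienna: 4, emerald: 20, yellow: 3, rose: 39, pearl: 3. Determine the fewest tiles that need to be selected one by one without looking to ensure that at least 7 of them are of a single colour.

29

Pigeonhole: put each drawn tile into a box by colour. The largest draw with every box below 7 takes min(count, 6) from each colour; colours with fewer than 6 contribute all they have.
Σ min(cᵢ, 6) = 6 + 4 + 6 + 3 + 6 + 3 = 28.
Draw number 28 + 1 = 29 must push one box to 7.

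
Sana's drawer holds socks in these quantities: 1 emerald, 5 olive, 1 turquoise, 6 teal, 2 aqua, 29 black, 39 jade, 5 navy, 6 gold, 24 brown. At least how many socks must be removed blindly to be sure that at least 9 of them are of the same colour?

51

By pigeonhole, put each drawn sock into a box by colour. The largest draw with every box below 9 takes min(count, 8) from each colour; colours with fewer than 8 contribute all they have.
Σ min(cᵢ, 8) = 1 + 5 + 1 + 6 + 2 + 8 + 8 + 5 + 6 + 8 = 50.
Draw number 50 + 1 = 51 must push one box to 9.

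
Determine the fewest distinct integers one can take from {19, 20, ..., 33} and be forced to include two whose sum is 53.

Two chosen integers sum to 53 exactly when both halves of some pair {x, 53−x} with 20 ≤ x ≤ 53−x ≤ 33 are chosen — 7 such pairs.
The remaining 1 element (those with no distinct partner in range) can never complete a 53-sum, so the worst case takes all of them and one from each pair: 1 + 7 = 8.
By the pigeonhole principle, the 9th integer has to be the second member of some pair, so 8 + 1 = 9.

9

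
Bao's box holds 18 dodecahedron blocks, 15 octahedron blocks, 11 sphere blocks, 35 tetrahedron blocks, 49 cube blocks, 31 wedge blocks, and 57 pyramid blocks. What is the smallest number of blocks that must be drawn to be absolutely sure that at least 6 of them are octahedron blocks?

207

In the worst case for collecting octahedron blocks, every non-octahedron block comes out first.
There are 18 + 11 + 35 + 49 + 31 + 57 = 201 non-octahedron blocks altogether.
After those, each further block must be octahedron, so 201 + 6 = 207 draws guarantee 6 octahedron blocks.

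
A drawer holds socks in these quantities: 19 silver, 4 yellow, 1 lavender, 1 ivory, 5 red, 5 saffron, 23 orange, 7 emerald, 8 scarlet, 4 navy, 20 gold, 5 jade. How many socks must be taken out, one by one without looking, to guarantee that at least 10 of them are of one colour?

An adversary could hand out at most 9 socks per colour (9 colours run out sooner): 9 + 4 + 1 + 1 + 5 + 5 + 9 + 7 + 8 + 4 + 9 + 5 = 67 socks and still no colour has 10.
By the pigeonhole principle, one more sock lands in a colour already at 9, so 68 draws are enough and 67 are not.

68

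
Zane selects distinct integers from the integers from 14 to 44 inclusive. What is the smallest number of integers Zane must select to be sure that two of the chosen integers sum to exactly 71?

A set avoiding the sum 71 can contain at most one of each pair {x, 71−x}, plus the 13 elements whose complement lies outside the range.
The integers 14, …, 35 (22 of them) are such a set: any two sum to at least 14+15 = 29 and at most 34+35 = 69 < 71.
Pigeonhole: any 23rd integer completes one of the 9 pairs, so 23 choices force a sum of 71.

23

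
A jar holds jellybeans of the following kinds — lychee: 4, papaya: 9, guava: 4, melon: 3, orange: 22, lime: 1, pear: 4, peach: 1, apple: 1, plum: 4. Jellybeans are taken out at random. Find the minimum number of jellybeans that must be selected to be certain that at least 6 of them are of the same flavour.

33

Put each drawn jellybean into a box by flavour. The largest draw with every box below 6 takes min(count, 5) from each flavour; flavours with fewer than 5 contribute all they have.
Σ min(cᵢ, 5) = 4 + 5 + 4 + 3 + 5 + 1 + 4 + 1 + 1 + 4 = 32.
Draw number 32 + 1 = 33 must push one box to 6.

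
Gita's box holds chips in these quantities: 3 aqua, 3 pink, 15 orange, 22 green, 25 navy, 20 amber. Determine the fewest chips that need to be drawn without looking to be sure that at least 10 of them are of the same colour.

43

Pigeonhole: the 6 colours are the holes; the chips drawn are the pigeons.
To avoid 10 of any one colour, the worst case takes at most 9 of each colour, or every chip of a colour that has fewer than 9.
That gives 3 + 3 + 9 + 9 + 9 + 9 = 42 chips with no colour reaching 10.
The next chip forces some colour to 10, so 42 + 1 = 43.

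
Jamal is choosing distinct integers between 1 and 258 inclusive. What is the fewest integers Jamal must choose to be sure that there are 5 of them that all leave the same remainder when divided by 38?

153

Pigeonhole: the 38 residue classes mod 38 are the pigeonholes.
With 152 integers one could put 4 in each residue class and have no class reach 5.
The 153rd integer pushes some class to 5, so 38·4 + 1 = 153.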